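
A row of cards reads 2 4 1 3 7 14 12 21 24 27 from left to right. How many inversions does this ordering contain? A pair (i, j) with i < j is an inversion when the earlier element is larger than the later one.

Sweep left to right; for each value list the smaller values that follow it:
2 → 1 → 1
4 → 1, 3 → 2
1 → none → 0
3 → none → 0
7 → none → 0
14 → 12 → 1
12 → none → 0
21 → none → 0
24 → none → 0
27 → none → 0
Sum: 1 + 2 + 0 + 0 + 0 + 1 + 0 + 0 + 0 + 0 = 4

Inversions: 4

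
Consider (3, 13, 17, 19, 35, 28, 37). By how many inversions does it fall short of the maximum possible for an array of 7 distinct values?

Maximum inversions for 7 distinct elements is C(7, 2) = 7·6/2 = 21.
Current inversions — for each element, count later smaller elements:
3: 0
13: 0
17: 0
19: 0
35: 1
28: 0
37: 0
Current total: 0 + 0 + 0 + 0 + 1 + 0 + 0 = 1
Shortfall: 21 − 1 = 20

20 inversions short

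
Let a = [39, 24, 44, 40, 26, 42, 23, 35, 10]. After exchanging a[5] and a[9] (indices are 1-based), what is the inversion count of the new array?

21

Positions 5 and 9 hold 26 and 10; after swapping, the array is [39, 24, 44, 40, 10, 42, 23, 35, 26].
For each element, count later entries that are smaller:
39: 5
24: 2
44: 6
40: 4
10: 0
42: 3
23: 0
35: 1
26: 0
Sum: 5 + 2 + 6 + 4 + 0 + 3 + 0 + 1 + 0 = 21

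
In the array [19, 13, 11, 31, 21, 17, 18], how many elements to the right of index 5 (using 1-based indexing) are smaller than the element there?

The element at index 5 is 21.
Elements after it: 17, 18
Those smaller than 21: 17, 18

2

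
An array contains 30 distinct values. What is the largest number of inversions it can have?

435

The maximum occurs when the array is in strictly decreasing order: every one of the C(30, 2) pairs is inverted.
C(30, 2) = 30·29/2 = 435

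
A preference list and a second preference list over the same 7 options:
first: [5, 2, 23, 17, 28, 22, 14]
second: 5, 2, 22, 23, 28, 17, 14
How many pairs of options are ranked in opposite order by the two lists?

Assign each item its position (1..7) in the first ordering, then rewrite the second ordering as that position sequence:
positions: 5→1, 2→2, 23→3, 17→4, 28→5, 22→6, 14→7
second ordering as positions: [1, 2, 6, 3, 5, 4, 7]
Discordant pairs = inversions in this position sequence.
1: 0
2: 0
6: 3, 5, 4 → 3
3: 0
5: 4 → 1
4: 0
7: 0
Total: 0 + 0 + 3 + 0 + 1 + 0 + 0 = 4

Pairs: 4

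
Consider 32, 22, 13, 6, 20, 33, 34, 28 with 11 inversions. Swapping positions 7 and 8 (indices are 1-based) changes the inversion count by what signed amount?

Positions 7 and 8 hold 34 and 28; after swapping, the array is [32, 22, 13, 6, 20, 33, 28, 34].
Sweep left to right; for each value list the smaller values that follow it:
32: 5
22: 3
13: 1
6: 0
20: 0
33: 1
28: 0
34: 0
Sum: 5 + 3 + 1 + 0 + 0 + 1 + 0 + 0 = 10
Change: 10 − 11 = -1

-1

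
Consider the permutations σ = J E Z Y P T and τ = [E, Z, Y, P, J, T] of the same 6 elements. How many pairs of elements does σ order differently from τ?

4

Assign each item its position (1..6) in the first ordering, then rewrite the second ordering as that position sequence:
positions: J→1, E→2, Z→3, Y→4, P→5, T→6
second ordering as positions: [2, 3, 4, 5, 1, 6]
Discordant pairs = inversions in this position sequence.
2: 1 → 1
3: 1 → 1
4: 1 → 1
5: 1 → 1
1: 0
6: 0
Total: 1 + 1 + 1 + 1 + 0 + 0 = 4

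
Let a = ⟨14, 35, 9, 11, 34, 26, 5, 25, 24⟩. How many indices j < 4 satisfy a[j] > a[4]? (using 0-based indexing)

The element at index 4 is 34.
Elements before it: 14, 35, 9, 11
Those larger than 34: 35

1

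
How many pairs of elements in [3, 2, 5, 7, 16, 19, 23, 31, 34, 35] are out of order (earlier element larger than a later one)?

1

Count, for each position, how many later elements it exceeds:
3 → 2 → 1
2 → none → 0
5 → none → 0
7 → none → 0
16 → none → 0
19 → none → 0
23 → none → 0
31 → none → 0
34 → none → 0
35 → none → 0
Sum: 1 + 0 + 0 + 0 + 0 + 0 + 0 + 0 + 0 + 0 = 1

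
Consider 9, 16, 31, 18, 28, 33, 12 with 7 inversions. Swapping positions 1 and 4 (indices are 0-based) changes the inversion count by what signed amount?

+3

Positions 1 and 4 hold 16 and 28; after swapping, the array is [9, 28, 31, 18, 16, 33, 12].
For each element, count later entries that are smaller:
9: 0
28: 3
31: 3
18: 2
16: 1
33: 1
12: 0
Sum: 0 + 3 + 3 + 2 + 1 + 1 + 0 = 10
Change: 10 − 7 = +3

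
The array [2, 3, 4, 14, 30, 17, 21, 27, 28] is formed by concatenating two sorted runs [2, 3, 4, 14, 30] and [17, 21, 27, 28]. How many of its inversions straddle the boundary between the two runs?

4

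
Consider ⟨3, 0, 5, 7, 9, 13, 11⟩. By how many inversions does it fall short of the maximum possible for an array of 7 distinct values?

19

Maximum inversions for 7 distinct elements is C(7, 2) = 7·6/2 = 21.
Current inversions — for each element, count later smaller elements:
3: 1
0: 0
5: 0
7: 0
9: 0
13: 1
11: 0
Current total: 1 + 0 + 0 + 0 + 0 + 1 + 0 = 2
Shortfall: 21 − 2 = 19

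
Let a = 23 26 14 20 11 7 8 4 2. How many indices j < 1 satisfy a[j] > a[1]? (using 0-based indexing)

0 such elements

The element at index 1 is 26.
Elements before it: 23
None of them are larger than 26.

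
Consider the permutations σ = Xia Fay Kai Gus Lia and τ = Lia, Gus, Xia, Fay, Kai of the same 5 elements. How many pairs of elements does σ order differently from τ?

Assign each item its position (1..5) in the first ordering, then rewrite the second ordering as that position sequence:
positions: Xia→1, Fay→2, Kai→3, Gus→4, Lia→5
second ordering as positions: [5, 4, 1, 2, 3]
Discordant pairs = inversions in this position sequence.
5: 4, 1, 2, 3 → 4
4: 1, 2, 3 → 3
1: 0
2: 0
3: 0
Total: 4 + 3 + 0 + 0 + 0 = 7

Discordant pairs: 7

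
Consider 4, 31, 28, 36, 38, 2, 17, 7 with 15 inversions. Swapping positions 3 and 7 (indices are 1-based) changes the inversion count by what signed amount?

-1

Positions 3 and 7 hold 28 and 17; after swapping, the array is [4, 31, 17, 36, 38, 2, 28, 7].
Count, for each position, how many later elements it exceeds:
4 → 2 → 1
31 → 17, 2, 28, 7 → 4
17 → 2, 7 → 2
36 → 2, 28, 7 → 3
38 → 2, 28, 7 → 3
2 → none → 0
28 → 7 → 1
7 → none → 0
Sum: 1 + 4 + 2 + 3 + 3 + 0 + 1 + 0 = 14
Change: 14 − 15 = -1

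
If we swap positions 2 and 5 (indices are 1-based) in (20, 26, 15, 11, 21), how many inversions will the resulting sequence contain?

5

Positions 2 and 5 hold 26 and 21; after swapping, the array is [20, 21, 15, 11, 26].
For each element, count later entries that are smaller:
20: 2
21: 2
15: 1
11: 0
26: 0
Sum: 2 + 2 + 1 + 0 + 0 = 5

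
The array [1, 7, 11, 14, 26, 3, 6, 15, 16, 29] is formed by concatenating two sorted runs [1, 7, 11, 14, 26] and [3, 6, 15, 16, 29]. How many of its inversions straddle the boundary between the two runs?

10 cross-inversions

For each element r of the right run, count left-run elements greater than r:
r = 3: 7, 11, 14, 26 → 4
r = 6: 7, 11, 14, 26 → 4
r = 15: 26 → 1
r = 16: 26 → 1
r = 29: none → 0
Cross-inversions: 4 + 4 + 1 + 1 + 0 = 10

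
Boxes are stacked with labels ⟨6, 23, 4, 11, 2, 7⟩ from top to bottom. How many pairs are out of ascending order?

9

For each element, count later entries that are smaller:
6 → 4, 2 → 2
23 → 4, 11, 2, 7 → 4
4 → 2 → 1
11 → 2, 7 → 2
2 → none → 0
7 → none → 0
Sum: 2 + 4 + 1 + 2 + 0 + 0 = 9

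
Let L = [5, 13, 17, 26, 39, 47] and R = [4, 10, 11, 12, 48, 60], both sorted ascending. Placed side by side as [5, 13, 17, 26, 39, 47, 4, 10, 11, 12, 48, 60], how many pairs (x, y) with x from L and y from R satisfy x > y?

There are 21 split inversions.

For each element r of the right run, count left-run elements greater than r:
r = 4: 5, 13, 17, 26, 39, 47 → 6
r = 10: 13, 17, 26, 39, 47 → 5
r = 11: 13, 17, 26, 39, 47 → 5
r = 12: 13, 17, 26, 39, 47 → 5
r = 48: none → 0
r = 60: none → 0
Cross-inversions: 6 + 5 + 5 + 5 + 0 + 0 = 21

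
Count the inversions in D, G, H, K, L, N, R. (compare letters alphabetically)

0

Sweep left to right; for each value list the smaller values that follow it:
D → none → 0
G → none → 0
H → none → 0
K → none → 0
L → none → 0
N → none → 0
R → none → 0
Sum: 0 + 0 + 0 + 0 + 0 + 0 + 0 = 0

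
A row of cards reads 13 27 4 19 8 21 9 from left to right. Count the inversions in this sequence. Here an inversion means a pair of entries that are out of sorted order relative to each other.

11

Listing every pair i<j with a[i]>a[j] (using 1-based positions):
(1,3): 13 > 4
(1,5): 13 > 8
(1,7): 13 > 9
(2,3): 27 > 4
(2,4): 27 > 19
(2,5): 27 > 8
(2,6): 27 > 21
(2,7): 27 > 9
(4,5): 19 > 8
(4,7): 19 > 9
(6,7): 21 > 9
That's 11 pairs.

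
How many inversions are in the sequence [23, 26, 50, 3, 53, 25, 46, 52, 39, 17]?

21 inversions

Sweep left to right; for each value list the smaller values that follow it:
23: 2
26: 3
50: 5
3: 0
53: 5
25: 1
46: 2
52: 2
39: 1
17: 0
Sum: 2 + 3 + 5 + 0 + 5 + 1 + 2 + 2 + 1 + 0 = 21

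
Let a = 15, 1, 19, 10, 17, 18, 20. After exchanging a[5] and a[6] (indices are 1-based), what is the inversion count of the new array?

Positions 5 and 6 hold 17 and 18; after swapping, the array is [15, 1, 19, 10, 18, 17, 20].
Element-by-element contributions:
15: 2
1: 0
19: 3
10: 0
18: 1
17: 0
20: 0
Sum: 2 + 0 + 3 + 0 + 1 + 0 + 0 = 6

6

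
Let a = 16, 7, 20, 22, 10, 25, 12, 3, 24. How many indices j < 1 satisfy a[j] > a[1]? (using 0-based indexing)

The element at index 1 is 7.
Elements before it: 16
Those larger than 7: 16

1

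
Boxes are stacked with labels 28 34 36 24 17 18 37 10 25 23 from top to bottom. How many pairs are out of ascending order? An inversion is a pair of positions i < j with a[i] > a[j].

28 inversions

Element-by-element contributions:
28: 6
34: 6
36: 6
24: 4
17: 1
18: 1
37: 3
10: 0
25: 1
23: 0
Sum: 6 + 6 + 6 + 4 + 1 + 1 + 3 + 0 + 1 + 0 = 28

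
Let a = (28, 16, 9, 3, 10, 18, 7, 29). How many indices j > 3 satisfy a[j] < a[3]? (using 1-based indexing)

2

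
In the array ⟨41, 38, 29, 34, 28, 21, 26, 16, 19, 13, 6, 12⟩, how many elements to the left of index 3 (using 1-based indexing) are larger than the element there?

The element at index 3 is 29.
Elements before it: 41, 38
Those larger than 29: 41, 38

2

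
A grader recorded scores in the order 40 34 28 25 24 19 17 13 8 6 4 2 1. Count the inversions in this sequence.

For each element, count later entries that are smaller:
40: 12
34: 11
28: 10
25: 9
24: 8
19: 7
17: 6
13: 5
8: 4
6: 3
4: 2
2: 1
1: 0
Sum: 12 + 11 + 10 + 9 + 8 + 7 + 6 + 5 + 4 + 3 + 2 + 1 + 0 = 78

78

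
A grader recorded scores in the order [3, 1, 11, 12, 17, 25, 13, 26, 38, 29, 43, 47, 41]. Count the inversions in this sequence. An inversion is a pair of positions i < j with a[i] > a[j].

6 inversions

Count, for each position, how many later elements it exceeds:
3 → 1 → 1
1 → none → 0
11 → none → 0
12 → none → 0
17 → 13 → 1
25 → 13 → 1
13 → none → 0
26 → none → 0
38 → 29 → 1
29 → none → 0
43 → 41 → 1
47 → 41 → 1
41 → none → 0
Sum: 1 + 0 + 0 + 0 + 1 + 1 + 0 + 0 + 1 + 0 + 1 + 1 + 0 = 6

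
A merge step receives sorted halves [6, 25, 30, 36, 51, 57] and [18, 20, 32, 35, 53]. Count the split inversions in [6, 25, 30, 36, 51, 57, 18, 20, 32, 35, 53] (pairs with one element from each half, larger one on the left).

17 cross-inversions

Take each right-half value and tally the left-half values above it:
r = 18: 25, 30, 36, 51, 57 → 5
r = 20: 25, 30, 36, 51, 57 → 5
r = 32: 36, 51, 57 → 3
r = 35: 36, 51, 57 → 3
r = 53: 57 → 1
Cross-inversions: 5 + 5 + 3 + 3 + 1 = 17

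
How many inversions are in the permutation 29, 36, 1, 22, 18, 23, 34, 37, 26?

Element-by-element contributions:
29: 5
36: 6
1: 0
22: 1
18: 0
23: 0
34: 1
37: 1
26: 0
Sum: 5 + 6 + 0 + 1 + 0 + 0 + 1 + 1 + 0 = 14

14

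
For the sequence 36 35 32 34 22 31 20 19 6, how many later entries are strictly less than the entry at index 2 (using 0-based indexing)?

The element at index 2 is 32.
Elements after it: 34, 22, 31, 20, 19, 6
Those smaller than 32: 22, 31, 20, 19, 6

5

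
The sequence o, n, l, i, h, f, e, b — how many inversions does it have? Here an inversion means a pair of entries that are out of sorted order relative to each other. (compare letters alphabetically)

Element-by-element contributions:
o → n, l, i, h, f, e, b → 7
n → l, i, h, f, e, b → 6
l → i, h, f, e, b → 5
i → h, f, e, b → 4
h → f, e, b → 3
f → e, b → 2
e → b → 1
b → none → 0
Sum: 7 + 6 + 5 + 4 + 3 + 2 + 1 + 0 = 28

28 out-of-order pairs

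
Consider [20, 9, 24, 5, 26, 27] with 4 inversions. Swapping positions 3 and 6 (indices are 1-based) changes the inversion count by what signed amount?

Positions 3 and 6 hold 24 and 27; after swapping, the array is [20, 9, 27, 5, 26, 24].
Count, for each position, how many later elements it exceeds:
20 → 9, 5 → 2
9 → 5 → 1
27 → 5, 26, 24 → 3
5 → none → 0
26 → 24 → 1
24 → none → 0
Sum: 2 + 1 + 3 + 0 + 1 + 0 = 7
Change: 7 − 4 = +3

+3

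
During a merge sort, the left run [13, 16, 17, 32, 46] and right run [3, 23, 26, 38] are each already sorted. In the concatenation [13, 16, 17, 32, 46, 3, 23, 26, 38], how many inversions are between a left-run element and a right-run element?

10 cross-inversions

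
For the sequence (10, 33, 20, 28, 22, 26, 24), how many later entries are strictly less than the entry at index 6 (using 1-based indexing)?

The element at index 6 is 26.
Elements after it: 24
Those smaller than 26: 24

1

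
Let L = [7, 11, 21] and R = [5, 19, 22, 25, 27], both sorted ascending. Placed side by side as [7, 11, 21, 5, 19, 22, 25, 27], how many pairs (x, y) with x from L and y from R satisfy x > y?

Count, for every r in R, how many entries of L exceed r:
r = 5: 7, 11, 21 → 3
r = 19: 21 → 1
r = 22: none → 0
r = 25: none → 0
r = 27: none → 0
Cross-inversions: 3 + 1 + 0 + 0 + 0 = 4

4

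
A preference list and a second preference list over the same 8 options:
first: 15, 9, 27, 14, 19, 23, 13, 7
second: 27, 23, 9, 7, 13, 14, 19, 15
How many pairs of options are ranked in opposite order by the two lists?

Assign each item its position (1..8) in the first ordering, then rewrite the second ordering as that position sequence:
positions: 15→1, 9→2, 27→3, 14→4, 19→5, 23→6, 13→7, 7→8
second ordering as positions: [3, 6, 2, 8, 7, 4, 5, 1]
Discordant pairs = inversions in this position sequence.
3: 2, 1 → 2
6: 2, 4, 5, 1 → 4
2: 1 → 1
8: 7, 4, 5, 1 → 4
7: 4, 5, 1 → 3
4: 1 → 1
5: 1 → 1
1: 0
Total: 2 + 4 + 1 + 4 + 3 + 1 + 1 + 0 = 16

Pairs: 16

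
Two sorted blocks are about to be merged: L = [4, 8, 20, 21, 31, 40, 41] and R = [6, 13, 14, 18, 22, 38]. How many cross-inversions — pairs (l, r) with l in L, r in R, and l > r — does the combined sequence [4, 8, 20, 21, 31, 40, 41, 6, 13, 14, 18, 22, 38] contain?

For each element r of the right run, count left-run elements greater than r:
r = 6: 8, 20, 21, 31, 40, 41 → 6
r = 13: 20, 21, 31, 40, 41 → 5
r = 14: 20, 21, 31, 40, 41 → 5
r = 18: 20, 21, 31, 40, 41 → 5
r = 22: 31, 40, 41 → 3
r = 38: 40, 41 → 2
Cross-inversions: 6 + 5 + 5 + 5 + 3 + 2 = 26

26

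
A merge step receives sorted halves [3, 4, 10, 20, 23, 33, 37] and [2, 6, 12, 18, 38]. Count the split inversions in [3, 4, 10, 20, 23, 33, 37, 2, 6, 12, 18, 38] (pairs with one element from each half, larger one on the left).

For each element r of the right run, count left-run elements greater than r:
r = 2: 3, 4, 10, 20, 23, 33, 37 → 7
r = 6: 10, 20, 23, 33, 37 → 5
r = 12: 20, 23, 33, 37 → 4
r = 18: 20, 23, 33, 37 → 4
r = 38: none → 0
Cross-inversions: 7 + 5 + 4 + 4 + 0 = 20

20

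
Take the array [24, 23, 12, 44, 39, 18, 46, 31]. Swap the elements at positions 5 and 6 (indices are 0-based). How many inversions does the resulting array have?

12 inversions

Positions 5 and 6 hold 18 and 46; after swapping, the array is [24, 23, 12, 44, 39, 46, 18, 31].
Element-by-element contributions:
24 → 23, 12, 18 → 3
23 → 12, 18 → 2
12 → none → 0
44 → 39, 18, 31 → 3
39 → 18, 31 → 2
46 → 18, 31 → 2
18 → none → 0
31 → none → 0
Sum: 3 + 2 + 0 + 3 + 2 + 2 + 0 + 0 = 12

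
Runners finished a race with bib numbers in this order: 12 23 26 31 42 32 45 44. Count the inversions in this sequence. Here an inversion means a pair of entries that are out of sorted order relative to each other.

2 inversions

For each element, count later entries that are smaller:
12 → none → 0
23 → none → 0
26 → none → 0
31 → none → 0
42 → 32 → 1
32 → none → 0
45 → 44 → 1
44 → none → 0
Sum: 0 + 0 + 0 + 0 + 1 + 0 + 1 + 0 = 2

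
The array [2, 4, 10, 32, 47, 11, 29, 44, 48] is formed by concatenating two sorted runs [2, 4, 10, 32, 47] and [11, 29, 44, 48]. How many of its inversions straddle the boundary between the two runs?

Take each right-half value and tally the left-half values above it:
r = 11: 32, 47 → 2
r = 29: 32, 47 → 2
r = 44: 47 → 1
r = 48: none → 0
Cross-inversions: 2 + 2 + 1 + 0 = 5

5 cross-inversions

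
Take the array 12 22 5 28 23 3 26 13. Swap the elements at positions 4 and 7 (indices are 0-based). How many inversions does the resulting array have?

Positions 4 and 7 hold 23 and 13; after swapping, the array is [12, 22, 5, 28, 13, 3, 26, 23].
For each element, count later entries that are smaller:
12: 2
22: 3
5: 1
28: 4
13: 1
3: 0
26: 1
23: 0
Sum: 2 + 3 + 1 + 4 + 1 + 0 + 1 + 0 = 12

12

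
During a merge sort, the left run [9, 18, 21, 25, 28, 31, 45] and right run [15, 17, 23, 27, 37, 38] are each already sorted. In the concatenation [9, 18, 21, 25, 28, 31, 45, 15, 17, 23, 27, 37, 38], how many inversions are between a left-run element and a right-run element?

Take each right-half value and tally the left-half values above it:
r = 15: 18, 21, 25, 28, 31, 45 → 6
r = 17: 18, 21, 25, 28, 31, 45 → 6
r = 23: 25, 28, 31, 45 → 4
r = 27: 28, 31, 45 → 3
r = 37: 45 → 1
r = 38: 45 → 1
Cross-inversions: 6 + 6 + 4 + 3 + 1 + 1 = 21

21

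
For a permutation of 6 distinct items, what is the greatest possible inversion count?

There are 15 inversions.

A reversed (strictly descending) arrangement makes every pair an inversion, giving C(6, 2) inversions.
C(6, 2) = 6·5/2 = 15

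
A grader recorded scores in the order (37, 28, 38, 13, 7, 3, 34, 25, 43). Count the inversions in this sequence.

Element-by-element contributions:
37 → 28, 13, 7, 3, 34, 25 → 6
28 → 13, 7, 3, 25 → 4
38 → 13, 7, 3, 34, 25 → 5
13 → 7, 3 → 2
7 → 3 → 1
3 → none → 0
34 → 25 → 1
25 → none → 0
43 → none → 0
Sum: 6 + 4 + 5 + 2 + 1 + 0 + 1 + 0 + 0 = 19

19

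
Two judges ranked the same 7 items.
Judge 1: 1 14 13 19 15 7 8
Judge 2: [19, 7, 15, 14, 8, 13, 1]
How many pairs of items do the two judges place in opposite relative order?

Assign each item its position (1..7) in the first ordering, then rewrite the second ordering as that position sequence:
positions: 1→1, 14→2, 13→3, 19→4, 15→5, 7→6, 8→7
second ordering as positions: [4, 6, 5, 2, 7, 3, 1]
Discordant pairs = inversions in this position sequence.
4: 2, 3, 1 → 3
6: 5, 2, 3, 1 → 4
5: 2, 3, 1 → 3
2: 1 → 1
7: 3, 1 → 2
3: 1 → 1
1: 0
Total: 3 + 4 + 3 + 1 + 2 + 1 + 0 = 14

14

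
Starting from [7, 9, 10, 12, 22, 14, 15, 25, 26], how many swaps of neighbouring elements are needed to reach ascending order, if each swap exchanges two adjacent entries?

The minimum number of adjacent swaps to sort an array equals its inversion count, since every such swap removes exactly one inversion.
Count inversions — for each element, later elements that are smaller:
7: none → 0
9: none → 0
10: none → 0
12: none → 0
22: 14, 15 → 2
14: none → 0
15: none → 0
25: none → 0
26: none → 0
Total inversions: 0 + 0 + 0 + 0 + 2 + 0 + 0 + 0 + 0 = 2

2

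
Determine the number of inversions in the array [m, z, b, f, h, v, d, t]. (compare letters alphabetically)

Inversions: 14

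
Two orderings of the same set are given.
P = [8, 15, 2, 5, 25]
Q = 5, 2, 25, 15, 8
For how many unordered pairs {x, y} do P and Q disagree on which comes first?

Assign each item its position (1..5) in the first ordering, then rewrite the second ordering as that position sequence:
positions: 8→1, 15→2, 2→3, 5→4, 25→5
second ordering as positions: [4, 3, 5, 2, 1]
Discordant pairs = inversions in this position sequence.
4: 3, 2, 1 → 3
3: 2, 1 → 2
5: 2, 1 → 2
2: 1 → 1
1: 0
Total: 3 + 2 + 2 + 1 + 0 = 8

8 disagreeing pairs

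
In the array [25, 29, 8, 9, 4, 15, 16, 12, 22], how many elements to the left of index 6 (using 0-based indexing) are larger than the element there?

The element at index 6 is 16.
Elements before it: 25, 29, 8, 9, 4, 15
Those larger than 16: 25, 29

2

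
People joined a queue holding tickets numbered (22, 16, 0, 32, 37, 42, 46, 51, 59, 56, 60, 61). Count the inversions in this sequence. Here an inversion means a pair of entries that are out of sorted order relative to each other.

4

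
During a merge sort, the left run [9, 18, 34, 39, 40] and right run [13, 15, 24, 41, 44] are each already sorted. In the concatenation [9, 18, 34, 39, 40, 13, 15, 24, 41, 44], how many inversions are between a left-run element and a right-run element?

11

Take each right-half value and tally the left-half values above it:
r = 13: 18, 34, 39, 40 → 4
r = 15: 18, 34, 39, 40 → 4
r = 24: 34, 39, 40 → 3
r = 41: none → 0
r = 44: none → 0
Cross-inversions: 4 + 4 + 3 + 0 + 0 = 11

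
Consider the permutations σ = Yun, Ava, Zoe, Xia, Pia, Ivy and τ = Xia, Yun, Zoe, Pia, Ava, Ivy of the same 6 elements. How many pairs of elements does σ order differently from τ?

Assign each item its position (1..6) in the first ordering, then rewrite the second ordering as that position sequence:
positions: Yun→1, Ava→2, Zoe→3, Xia→4, Pia→5, Ivy→6
second ordering as positions: [4, 1, 3, 5, 2, 6]
Discordant pairs = inversions in this position sequence.
4: 1, 3, 2 → 3
1: 0
3: 2 → 1
5: 2 → 1
2: 0
6: 0
Total: 3 + 0 + 1 + 1 + 0 + 0 = 5

5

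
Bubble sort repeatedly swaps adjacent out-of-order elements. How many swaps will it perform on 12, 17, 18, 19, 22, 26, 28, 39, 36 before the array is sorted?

Each adjacent swap fixes exactly one inversion, so the minimum swap count equals the number of inversions.
Count inversions — for each element, later elements that are smaller:
12: none → 0
17: none → 0
18: none → 0
19: none → 0
22: none → 0
26: none → 0
28: none → 0
39: 36 → 1
36: none → 0
Total inversions: 0 + 0 + 0 + 0 + 0 + 0 + 0 + 1 + 0 = 1

1 adjacent swap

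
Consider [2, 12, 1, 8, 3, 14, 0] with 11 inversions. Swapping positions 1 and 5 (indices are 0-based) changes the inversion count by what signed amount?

+1

Positions 1 and 5 hold 12 and 14; after swapping, the array is [2, 14, 1, 8, 3, 12, 0].
Sweep left to right; for each value list the smaller values that follow it:
2 → 1, 0 → 2
14 → 1, 8, 3, 12, 0 → 5
1 → 0 → 1
8 → 3, 0 → 2
3 → 0 → 1
12 → 0 → 1
0 → none → 0
Sum: 2 + 5 + 1 + 2 + 1 + 1 + 0 = 12
Change: 12 − 11 = +1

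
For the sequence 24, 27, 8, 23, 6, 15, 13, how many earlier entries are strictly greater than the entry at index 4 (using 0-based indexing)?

4

The element at index 4 is 6.
Elements before it: 24, 27, 8, 23
Those larger than 6: 24, 27, 8, 23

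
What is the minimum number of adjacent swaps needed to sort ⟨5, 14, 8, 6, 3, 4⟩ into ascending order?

Adjacent swaps: 11

The minimum number of adjacent swaps to sort an array equals its inversion count, since every such swap removes exactly one inversion.
Count inversions — for each element, later elements that are smaller:
5: 3, 4 → 2
14: 8, 6, 3, 4 → 4
8: 6, 3, 4 → 3
6: 3, 4 → 2
3: none → 0
4: none → 0
Total inversions: 2 + 4 + 3 + 2 + 0 + 0 = 11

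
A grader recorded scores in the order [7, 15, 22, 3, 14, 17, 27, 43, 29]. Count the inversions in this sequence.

7 inversions

For each element, count later entries that are smaller:
7: 1
15: 2
22: 3
3: 0
14: 0
17: 0
27: 0
43: 1
29: 0
Sum: 1 + 2 + 3 + 0 + 0 + 0 + 0 + 1 + 0 = 7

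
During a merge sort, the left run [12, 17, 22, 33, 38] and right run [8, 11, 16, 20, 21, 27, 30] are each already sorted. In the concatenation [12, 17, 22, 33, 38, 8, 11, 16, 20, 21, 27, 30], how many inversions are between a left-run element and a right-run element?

Take each right-half value and tally the left-half values above it:
r = 8: 12, 17, 22, 33, 38 → 5
r = 11: 12, 17, 22, 33, 38 → 5
r = 16: 17, 22, 33, 38 → 4
r = 20: 22, 33, 38 → 3
r = 21: 22, 33, 38 → 3
r = 27: 33, 38 → 2
r = 30: 33, 38 → 2
Cross-inversions: 5 + 5 + 4 + 3 + 3 + 2 + 2 = 24

24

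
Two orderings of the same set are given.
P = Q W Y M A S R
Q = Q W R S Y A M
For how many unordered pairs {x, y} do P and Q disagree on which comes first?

Disagreeing pairs: 8

Assign each item its position (1..7) in the first ordering, then rewrite the second ordering as that position sequence:
positions: Q→1, W→2, Y→3, M→4, A→5, S→6, R→7
second ordering as positions: [1, 2, 7, 6, 3, 5, 4]
Discordant pairs = inversions in this position sequence.
1: 0
2: 0
7: 6, 3, 5, 4 → 4
6: 3, 5, 4 → 3
3: 0
5: 4 → 1
4: 0
Total: 0 + 0 + 4 + 3 + 0 + 1 + 0 = 8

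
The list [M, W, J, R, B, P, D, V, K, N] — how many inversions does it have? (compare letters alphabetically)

Sweep left to right; for each value list the smaller values that follow it:
M: 4
W: 8
J: 2
R: 5
B: 0
P: 3
D: 0
V: 2
K: 0
N: 0
Sum: 4 + 8 + 2 + 5 + 0 + 3 + 0 + 2 + 0 + 0 = 24

24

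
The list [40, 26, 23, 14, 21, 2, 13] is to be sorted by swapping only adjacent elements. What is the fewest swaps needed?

Minimum adjacent swaps = number of inversions (each swap of adjacent out-of-order elements removes one inversion and no swap can remove more).
Count inversions — for each element, later elements that are smaller:
40: 26, 23, 14, 21, 2, 13 → 6
26: 23, 14, 21, 2, 13 → 5
23: 14, 21, 2, 13 → 4
14: 2, 13 → 2
21: 2, 13 → 2
2: none → 0
13: none → 0
Total inversions: 6 + 5 + 4 + 2 + 2 + 0 + 0 = 19

19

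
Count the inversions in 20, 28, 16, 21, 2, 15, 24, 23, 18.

19

Sweep left to right; for each value list the smaller values that follow it:
20 → 16, 2, 15, 18 → 4
28 → 16, 21, 2, 15, 24, 23, 18 → 7
16 → 2, 15 → 2
21 → 2, 15, 18 → 3
2 → none → 0
15 → none → 0
24 → 23, 18 → 2
23 → 18 → 1
18 → none → 0
Sum: 4 + 7 + 2 + 3 + 0 + 0 + 2 + 1 + 0 = 19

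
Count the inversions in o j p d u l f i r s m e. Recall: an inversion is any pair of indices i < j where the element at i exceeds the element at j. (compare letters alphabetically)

There are 34 inversions.

Element-by-element contributions:
o → j, d, l, f, i, m, e → 7
j → d, f, i, e → 4
p → d, l, f, i, m, e → 6
d → none → 0
u → l, f, i, r, s, m, e → 7
l → f, i, e → 3
f → e → 1
i → e → 1
r → m, e → 2
s → m, e → 2
m → e → 1
e → none → 0
Sum: 7 + 4 + 6 + 0 + 7 + 3 + 1 + 1 + 2 + 2 + 1 + 0 = 34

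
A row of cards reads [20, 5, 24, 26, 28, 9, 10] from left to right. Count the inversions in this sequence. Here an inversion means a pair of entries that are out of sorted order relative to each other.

9 inversions

Sweep left to right; for each value list the smaller values that follow it:
20 → 5, 9, 10 → 3
5 → none → 0
24 → 9, 10 → 2
26 → 9, 10 → 2
28 → 9, 10 → 2
9 → none → 0
10 → none → 0
Sum: 3 + 0 + 2 + 2 + 2 + 0 + 0 = 9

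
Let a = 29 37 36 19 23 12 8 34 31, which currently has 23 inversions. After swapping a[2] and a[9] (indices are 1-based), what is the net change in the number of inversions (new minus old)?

-5

Positions 2 and 9 hold 37 and 31; after swapping, the array is [29, 31, 36, 19, 23, 12, 8, 34, 37].
For each element, count later entries that are smaller:
29: 4
31: 4
36: 5
19: 2
23: 2
12: 1
8: 0
34: 0
37: 0
Sum: 4 + 4 + 5 + 2 + 2 + 1 + 0 + 0 + 0 = 18
Change: 18 − 23 = -5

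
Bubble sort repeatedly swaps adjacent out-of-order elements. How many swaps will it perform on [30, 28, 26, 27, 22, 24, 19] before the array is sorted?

Each adjacent swap fixes exactly one inversion, so the minimum swap count equals the number of inversions.
Count inversions — for each element, later elements that are smaller:
30: 28, 26, 27, 22, 24, 19 → 6
28: 26, 27, 22, 24, 19 → 5
26: 22, 24, 19 → 3
27: 22, 24, 19 → 3
22: 19 → 1
24: 19 → 1
19: none → 0
Total inversions: 6 + 5 + 3 + 3 + 1 + 1 + 0 = 19

19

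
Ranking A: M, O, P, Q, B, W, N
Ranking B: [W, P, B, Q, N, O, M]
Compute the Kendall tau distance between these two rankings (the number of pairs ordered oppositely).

Assign each item its position (1..7) in the first ordering, then rewrite the second ordering as that position sequence:
positions: M→1, O→2, P→3, Q→4, B→5, W→6, N→7
second ordering as positions: [6, 3, 5, 4, 7, 2, 1]
Discordant pairs = inversions in this position sequence.
6: 3, 5, 4, 2, 1 → 5
3: 2, 1 → 2
5: 4, 2, 1 → 3
4: 2, 1 → 2
7: 2, 1 → 2
2: 1 → 1
1: 0
Total: 5 + 2 + 3 + 2 + 2 + 1 + 0 = 15

15 discordant pairs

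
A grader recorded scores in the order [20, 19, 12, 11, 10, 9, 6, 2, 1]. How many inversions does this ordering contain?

Element-by-element contributions:
20 → 19, 12, 11, 10, 9, 6, 2, 1 → 8
19 → 12, 11, 10, 9, 6, 2, 1 → 7
12 → 11, 10, 9, 6, 2, 1 → 6
11 → 10, 9, 6, 2, 1 → 5
10 → 9, 6, 2, 1 → 4
9 → 6, 2, 1 → 3
6 → 2, 1 → 2
2 → 1 → 1
1 → none → 0
Sum: 8 + 7 + 6 + 5 + 4 + 3 + 2 + 1 + 0 = 36

36 inversions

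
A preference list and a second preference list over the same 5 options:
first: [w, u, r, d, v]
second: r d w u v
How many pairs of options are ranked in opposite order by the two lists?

Assign each item its position (1..5) in the first ordering, then rewrite the second ordering as that position sequence:
positions: w→1, u→2, r→3, d→4, v→5
second ordering as positions: [3, 4, 1, 2, 5]
Discordant pairs = inversions in this position sequence.
3: 1, 2 → 2
4: 1, 2 → 2
1: 0
2: 0
5: 0
Total: 2 + 2 + 0 + 0 + 0 = 4

4 pairs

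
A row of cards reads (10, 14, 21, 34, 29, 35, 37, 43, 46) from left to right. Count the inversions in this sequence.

For each element, count later entries that are smaller:
10: 0
14: 0
21: 0
34: 1
29: 0
35: 0
37: 0
43: 0
46: 0
Sum: 0 + 0 + 0 + 1 + 0 + 0 + 0 + 0 + 0 = 1

1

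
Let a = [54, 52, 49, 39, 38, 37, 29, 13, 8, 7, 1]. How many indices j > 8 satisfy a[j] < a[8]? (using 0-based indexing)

The element at index 8 is 8.
Elements after it: 7, 1
Those smaller than 8: 7, 1

2 such elements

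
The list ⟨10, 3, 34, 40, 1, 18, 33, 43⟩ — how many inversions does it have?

9 out-of-order pairs

Sweep left to right; for each value list the smaller values that follow it:
10 → 3, 1 → 2
3 → 1 → 1
34 → 1, 18, 33 → 3
40 → 1, 18, 33 → 3
1 → none → 0
18 → none → 0
33 → none → 0
43 → none → 0
Sum: 2 + 1 + 3 + 3 + 0 + 0 + 0 + 0 = 9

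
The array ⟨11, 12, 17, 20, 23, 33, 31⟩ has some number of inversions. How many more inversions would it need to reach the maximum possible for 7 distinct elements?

20

Maximum inversions for 7 distinct elements is C(7, 2) = 7·6/2 = 21.
Current inversions — for each element, count later smaller elements:
11: 0
12: 0
17: 0
20: 0
23: 0
33: 1
31: 0
Current total: 0 + 0 + 0 + 0 + 0 + 1 + 0 = 1
Shortfall: 21 − 1 = 20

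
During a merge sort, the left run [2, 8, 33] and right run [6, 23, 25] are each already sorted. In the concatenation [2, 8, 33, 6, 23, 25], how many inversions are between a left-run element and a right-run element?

4

Count, for every r in R, how many entries of L exceed r:
r = 6: 8, 33 → 2
r = 23: 33 → 1
r = 25: 33 → 1
Cross-inversions: 2 + 1 + 1 = 4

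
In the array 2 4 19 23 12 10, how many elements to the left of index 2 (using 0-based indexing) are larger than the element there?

The element at index 2 is 19.
Elements before it: 2, 4
None of them are larger than 19.

0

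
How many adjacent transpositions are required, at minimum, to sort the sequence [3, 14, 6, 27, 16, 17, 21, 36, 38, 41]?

The minimum number of adjacent swaps to sort an array equals its inversion count, since every such swap removes exactly one inversion.
Count inversions — for each element, later elements that are smaller:
3: none → 0
14: 6 → 1
6: none → 0
27: 16, 17, 21 → 3
16: none → 0
17: none → 0
21: none → 0
36: none → 0
38: none → 0
41: none → 0
Total inversions: 0 + 1 + 0 + 3 + 0 + 0 + 0 + 0 + 0 + 0 = 4

4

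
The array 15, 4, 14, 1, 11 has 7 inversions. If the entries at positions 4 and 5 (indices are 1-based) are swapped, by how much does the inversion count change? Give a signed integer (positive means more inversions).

+1

Positions 4 and 5 hold 1 and 11; after swapping, the array is [15, 4, 14, 11, 1].
Count, for each position, how many later elements it exceeds:
15 → 4, 14, 11, 1 → 4
4 → 1 → 1
14 → 11, 1 → 2
11 → 1 → 1
1 → none → 0
Sum: 4 + 1 + 2 + 1 + 0 = 8
Change: 8 − 7 = +1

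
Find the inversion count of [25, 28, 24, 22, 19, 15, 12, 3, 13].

Sweep left to right; for each value list the smaller values that follow it:
25: 7
28: 7
24: 6
22: 5
19: 4
15: 3
12: 1
3: 0
13: 0
Sum: 7 + 7 + 6 + 5 + 4 + 3 + 1 + 0 + 0 = 33

33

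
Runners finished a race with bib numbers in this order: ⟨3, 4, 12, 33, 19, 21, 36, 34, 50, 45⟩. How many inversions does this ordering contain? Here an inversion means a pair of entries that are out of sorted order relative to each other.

For each element, count later entries that are smaller:
3 → none → 0
4 → none → 0
12 → none → 0
33 → 19, 21 → 2
19 → none → 0
21 → none → 0
36 → 34 → 1
34 → none → 0
50 → 45 → 1
45 → none → 0
Sum: 0 + 0 + 0 + 2 + 0 + 0 + 1 + 0 + 1 + 0 = 4

There are 4 inversions.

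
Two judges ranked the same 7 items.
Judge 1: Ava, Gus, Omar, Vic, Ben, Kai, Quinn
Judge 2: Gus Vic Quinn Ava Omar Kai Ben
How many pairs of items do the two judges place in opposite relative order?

8

Assign each item its position (1..7) in the first ordering, then rewrite the second ordering as that position sequence:
positions: Ava→1, Gus→2, Omar→3, Vic→4, Ben→5, Kai→6, Quinn→7
second ordering as positions: [2, 4, 7, 1, 3, 6, 5]
Discordant pairs = inversions in this position sequence.
2: 1 → 1
4: 1, 3 → 2
7: 1, 3, 6, 5 → 4
1: 0
3: 0
6: 5 → 1
5: 0
Total: 1 + 2 + 4 + 0 + 0 + 1 + 0 = 8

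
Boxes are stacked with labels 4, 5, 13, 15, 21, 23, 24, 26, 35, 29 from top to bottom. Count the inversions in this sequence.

Sweep left to right; for each value list the smaller values that follow it:
4: 0
5: 0
13: 0
15: 0
21: 0
23: 0
24: 0
26: 0
35: 1
29: 0
Sum: 0 + 0 + 0 + 0 + 0 + 0 + 0 + 0 + 1 + 0 = 1

1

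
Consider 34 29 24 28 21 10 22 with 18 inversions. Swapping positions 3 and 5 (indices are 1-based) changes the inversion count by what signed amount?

Positions 3 and 5 hold 24 and 21; after swapping, the array is [34, 29, 21, 28, 24, 10, 22].
Sweep left to right; for each value list the smaller values that follow it:
34 → 29, 21, 28, 24, 10, 22 → 6
29 → 21, 28, 24, 10, 22 → 5
21 → 10 → 1
28 → 24, 10, 22 → 3
24 → 10, 22 → 2
10 → none → 0
22 → none → 0
Sum: 6 + 5 + 1 + 3 + 2 + 0 + 0 = 17
Change: 17 − 18 = -1

-1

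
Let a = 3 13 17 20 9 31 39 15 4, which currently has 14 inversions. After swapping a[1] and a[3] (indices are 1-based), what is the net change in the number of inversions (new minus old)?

Positions 1 and 3 hold 3 and 17; after swapping, the array is [17, 13, 3, 20, 9, 31, 39, 15, 4].
Sweep left to right; for each value list the smaller values that follow it:
17 → 13, 3, 9, 15, 4 → 5
13 → 3, 9, 4 → 3
3 → none → 0
20 → 9, 15, 4 → 3
9 → 4 → 1
31 → 15, 4 → 2
39 → 15, 4 → 2
15 → 4 → 1
4 → none → 0
Sum: 5 + 3 + 0 + 3 + 1 + 2 + 2 + 1 + 0 = 17
Change: 17 − 14 = +3

+3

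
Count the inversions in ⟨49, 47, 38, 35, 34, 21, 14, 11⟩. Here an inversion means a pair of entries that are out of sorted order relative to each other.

There are 28 inversions.

Sweep left to right; for each value list the smaller values that follow it:
49: 7
47: 6
38: 5
35: 4
34: 3
21: 2
14: 1
11: 0
Sum: 7 + 6 + 5 + 4 + 3 + 2 + 1 + 0 = 28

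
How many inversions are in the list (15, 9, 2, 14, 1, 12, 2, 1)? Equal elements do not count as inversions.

20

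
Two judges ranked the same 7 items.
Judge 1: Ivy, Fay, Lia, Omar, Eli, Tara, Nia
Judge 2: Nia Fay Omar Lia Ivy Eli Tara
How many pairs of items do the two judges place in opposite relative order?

Assign each item its position (1..7) in the first ordering, then rewrite the second ordering as that position sequence:
positions: Ivy→1, Fay→2, Lia→3, Omar→4, Eli→5, Tara→6, Nia→7
second ordering as positions: [7, 2, 4, 3, 1, 5, 6]
Discordant pairs = inversions in this position sequence.
7: 2, 4, 3, 1, 5, 6 → 6
2: 1 → 1
4: 3, 1 → 2
3: 1 → 1
1: 0
5: 0
6: 0
Total: 6 + 1 + 2 + 1 + 0 + 0 + 0 = 10

Discordant pairs: 10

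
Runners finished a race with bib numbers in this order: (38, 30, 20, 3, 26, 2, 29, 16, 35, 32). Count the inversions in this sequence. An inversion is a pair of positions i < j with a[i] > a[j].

Element-by-element contributions:
38 → 30, 20, 3, 26, 2, 29, 16, 35, 32 → 9
30 → 20, 3, 26, 2, 29, 16 → 6
20 → 3, 2, 16 → 3
3 → 2 → 1
26 → 2, 16 → 2
2 → none → 0
29 → 16 → 1
16 → none → 0
35 → 32 → 1
32 → none → 0
Sum: 9 + 6 + 3 + 1 + 2 + 0 + 1 + 0 + 1 + 0 = 23

23 inversions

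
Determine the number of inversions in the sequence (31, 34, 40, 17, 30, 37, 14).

13

Count, for each position, how many later elements it exceeds:
31 → 17, 30, 14 → 3
34 → 17, 30, 14 → 3
40 → 17, 30, 37, 14 → 4
17 → 14 → 1
30 → 14 → 1
37 → 14 → 1
14 → none → 0
Sum: 3 + 3 + 4 + 1 + 1 + 1 + 0 = 13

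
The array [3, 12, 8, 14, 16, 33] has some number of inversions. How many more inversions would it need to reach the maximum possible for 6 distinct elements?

Maximum inversions for 6 distinct elements is C(6, 2) = 6·5/2 = 15.
Current inversions — for each element, count later smaller elements:
3: 0
12: 1
8: 0
14: 0
16: 0
33: 0
Current total: 0 + 1 + 0 + 0 + 0 + 0 = 1
Shortfall: 15 − 1 = 14

14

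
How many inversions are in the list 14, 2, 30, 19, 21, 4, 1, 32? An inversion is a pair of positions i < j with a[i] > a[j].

13 inversions

Count, for each position, how many later elements it exceeds:
14: 3
2: 1
30: 4
19: 2
21: 2
4: 1
1: 0
32: 0
Sum: 3 + 1 + 4 + 2 + 2 + 1 + 0 + 0 = 13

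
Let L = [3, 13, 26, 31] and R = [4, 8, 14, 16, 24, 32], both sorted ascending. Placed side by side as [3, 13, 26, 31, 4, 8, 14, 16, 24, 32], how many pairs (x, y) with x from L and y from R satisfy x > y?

Count, for every r in R, how many entries of L exceed r:
r = 4: 13, 26, 31 → 3
r = 8: 13, 26, 31 → 3
r = 14: 26, 31 → 2
r = 16: 26, 31 → 2
r = 24: 26, 31 → 2
r = 32: none → 0
Cross-inversions: 3 + 3 + 2 + 2 + 2 + 0 = 12

12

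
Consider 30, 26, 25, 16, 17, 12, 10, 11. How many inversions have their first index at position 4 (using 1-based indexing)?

3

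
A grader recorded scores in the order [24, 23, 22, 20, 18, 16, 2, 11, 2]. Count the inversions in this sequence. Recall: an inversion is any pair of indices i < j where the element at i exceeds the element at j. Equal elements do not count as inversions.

34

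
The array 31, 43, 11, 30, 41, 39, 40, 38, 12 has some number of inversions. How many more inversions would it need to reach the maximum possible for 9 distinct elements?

16 inversions short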